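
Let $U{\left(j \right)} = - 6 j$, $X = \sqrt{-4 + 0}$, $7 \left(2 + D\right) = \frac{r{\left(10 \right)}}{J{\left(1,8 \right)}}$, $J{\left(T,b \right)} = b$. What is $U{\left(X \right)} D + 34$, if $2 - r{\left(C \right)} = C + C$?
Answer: $34 + \frac{195 i}{7} \approx 34.0 + 27.857 i$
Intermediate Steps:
$r{\left(C \right)} = 2 - 2 C$ ($r{\left(C \right)} = 2 - \left(C + C\right) = 2 - 2 C$)
$D = - \frac{65}{28}$ ($D = -2 + \frac{\left(2 - 20\right) \frac{1}{8}}{7} = -2 + \frac{\left(-18\right) \frac{1}{8}}{7} = -2 + \frac{1}{7} \left(- \frac{9}{4}\right) = -2 - \frac{9}{28} = - \frac{65}{28} \approx -2.3214$)
$X = 2 i$ ($X = \sqrt{-4} = 2 i \approx 2.0 i$)
$U{\left(X \right)} D + 34 = - 6 \cdot 2 i \left(- \frac{65}{28}\right) + 34 = - 12 i \left(- \frac{65}{28}\right) + 34 = \frac{195 i}{7} + 34 = 34 + \frac{195 i}{7}$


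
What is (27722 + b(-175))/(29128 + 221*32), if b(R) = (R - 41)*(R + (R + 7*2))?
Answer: 50149/18100 ≈ 2.7707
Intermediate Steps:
b(R) = (-41 + R)*(14 + 2*R) (b(R) = (-41 + R)*(R + (R + 14)) = (-41 + R)*(R + (14 + R)) = (-41 + R)*(14 + 2*R))
(27722 + b(-175))/(29128 + 221*32) = (27722 + (-574 - 68*(-175) + 2*(-175)²))/(29128 + 221*32) = (27722 + (-574 + 11900 + 2*30625))/(29128 + 7072) = (27722 + (-574 + 11900 + 61250))/36200 = (27722 + 72576)*(1/36200) = 100298*(1/36200) = 50149/18100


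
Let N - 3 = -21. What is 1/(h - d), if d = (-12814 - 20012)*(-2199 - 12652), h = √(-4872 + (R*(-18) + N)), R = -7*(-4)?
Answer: -81249821/39609200475193145 - I*√5394/237655202851158870 ≈ -2.0513e-9 - 3.0904e-16*I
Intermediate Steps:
R = 28
N = -18 (N = 3 - 21 = -18)
h = I*√5394 (h = √(-4872 + (28*(-18) - 18)) = √(-4872 + (-504 - 18)) = √(-4872 - 522) = √(-5394) = I*√5394 ≈ 73.444*I)
d = 487498926 (d = -32826*(-14851) = 487498926)
1/(h - d) = 1/(I*√5394 - 1*487498926) = 1/(I*√5394 - 487498926) = 1/(-487498926 + I*√5394)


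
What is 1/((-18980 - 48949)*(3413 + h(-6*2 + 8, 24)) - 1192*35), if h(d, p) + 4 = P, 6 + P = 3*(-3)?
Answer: -1/230592746 ≈ -4.3366e-9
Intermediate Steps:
P = -15 (P = -6 + 3*(-3) = -6 - 9 = -15)
h(d, p) = -19 (h(d, p) = -4 - 15 = -19)
1/((-18980 - 48949)*(3413 + h(-6*2 + 8, 24)) - 1192*35) = 1/((-18980 - 48949)*(3413 - 19) - 1192*35) = 1/(-67929*3394 - 41720) = 1/(-230551026 - 41720) = 1/(-230592746) = -1/230592746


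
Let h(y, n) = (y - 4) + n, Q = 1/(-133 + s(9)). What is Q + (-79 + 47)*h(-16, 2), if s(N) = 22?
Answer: 63935/111 ≈ 575.99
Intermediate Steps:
Q = -1/111 (Q = 1/(-133 + 22) = 1/(-111) = -1/111 ≈ -0.0090090)
h(y, n) = -4 + n + y (h(y, n) = (-4 + y) + n = -4 + n + y)
Q + (-79 + 47)*h(-16, 2) = -1/111 + (-79 + 47)*(-4 + 2 - 16) = -1/111 - 32*(-18) = -1/111 + 576 = 63935/111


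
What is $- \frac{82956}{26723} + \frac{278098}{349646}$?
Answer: $- \frac{10786810361}{4671795029} \approx -2.3089$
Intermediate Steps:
$- \frac{82956}{26723} + \frac{278098}{349646} = \left(-82956\right) \frac{1}{26723} + 278098 \cdot \frac{1}{349646} = - \frac{82956}{26723} + \frac{139049}{174823} = - \frac{10786810361}{4671795029}$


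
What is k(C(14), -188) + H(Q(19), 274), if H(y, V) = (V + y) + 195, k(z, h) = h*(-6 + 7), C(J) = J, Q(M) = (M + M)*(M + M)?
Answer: 1725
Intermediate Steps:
Q(M) = 4*M² (Q(M) = (2*M)*(2*M) = 4*M²)
k(z, h) = h (k(z, h) = h*1 = h)
H(y, V) = 195 + V + y
k(C(14), -188) + H(Q(19), 274) = -188 + (195 + 274 + 4*19²) = -188 + (195 + 274 + 4*361) = -188 + (195 + 274 + 1444) = -188 + 1913 = 1725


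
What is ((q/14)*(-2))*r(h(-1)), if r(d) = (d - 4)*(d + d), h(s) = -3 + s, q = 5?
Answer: -320/7 ≈ -45.714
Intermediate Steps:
r(d) = 2*d*(-4 + d) (r(d) = (-4 + d)*(2*d) = 2*d*(-4 + d))
((q/14)*(-2))*r(h(-1)) = ((5/14)*(-2))*(2*(-3 - 1)*(-4 + (-3 - 1))) = ((5*(1/14))*(-2))*(2*(-4)*(-4 - 4)) = ((5/14)*(-2))*(2*(-4)*(-8)) = -5/7*64 = -320/7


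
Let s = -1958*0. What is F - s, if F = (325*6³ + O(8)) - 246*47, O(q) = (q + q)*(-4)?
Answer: 58574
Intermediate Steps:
s = 0
O(q) = -8*q (O(q) = (2*q)*(-4) = -8*q)
F = 58574 (F = (325*6³ - 8*8) - 246*47 = (325*216 - 64) - 11562 = (70200 - 64) - 11562 = 70136 - 11562 = 58574)
F - s = 58574 - 1*0 = 58574 + 0 = 58574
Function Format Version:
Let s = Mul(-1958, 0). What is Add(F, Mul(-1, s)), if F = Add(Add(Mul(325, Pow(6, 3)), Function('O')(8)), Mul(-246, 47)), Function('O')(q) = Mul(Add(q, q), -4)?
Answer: 58574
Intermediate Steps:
s = 0
Function('O')(q) = Mul(-8, q) (Function('O')(q) = Mul(Mul(2, q), -4) = Mul(-8, q))
F = 58574 (F = Add(Add(Mul(325, Pow(6, 3)), Mul(-8, 8)), Mul(-246, 47)) = Add(Add(Mul(325, 216), -64), -11562) = Add(Add(70200, -64), -11562) = Add(70136, -11562) = 58574)
Add(F, Mul(-1, s)) = Add(58574, Mul(-1, 0)) = Add(58574, 0) = 58574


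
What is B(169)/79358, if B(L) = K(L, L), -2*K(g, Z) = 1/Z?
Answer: -1/26823004 ≈ -3.7281e-8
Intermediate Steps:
K(g, Z) = -1/(2*Z)
B(L) = -1/(2*L)
B(169)/79358 = -1/2/169/79358 = -1/2*1/169*(1/79358) = -1/338*1/79358 = -1/26823004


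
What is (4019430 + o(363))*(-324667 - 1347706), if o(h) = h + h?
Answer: -6723200350188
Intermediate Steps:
o(h) = 2*h
(4019430 + o(363))*(-324667 - 1347706) = (4019430 + 2*363)*(-324667 - 1347706) = (4019430 + 726)*(-1672373) = 4020156*(-1672373) = -6723200350188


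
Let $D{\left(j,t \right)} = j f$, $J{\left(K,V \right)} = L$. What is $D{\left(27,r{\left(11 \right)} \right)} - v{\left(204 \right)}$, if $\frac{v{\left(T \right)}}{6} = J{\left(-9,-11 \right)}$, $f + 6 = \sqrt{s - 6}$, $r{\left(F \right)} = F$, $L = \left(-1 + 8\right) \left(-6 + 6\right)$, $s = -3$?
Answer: $-162 + 81 i \approx -162.0 + 81.0 i$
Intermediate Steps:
$L = 0$ ($L = 7 \cdot 0 = 0$)
$J{\left(K,V \right)} = 0$
$f = -6 + 3 i$ ($f = -6 + \sqrt{-3 - 6} = -6 + \sqrt{-9} = -6 + 3 i \approx -6.0 + 3.0 i$)
$v{\left(T \right)} = 0$ ($v{\left(T \right)} = 6 \cdot 0 = 0$)
$D{\left(j,t \right)} = j \left(-6 + 3 i\right)$
$D{\left(27,r{\left(11 \right)} \right)} - v{\left(204 \right)} = 3 \cdot 27 \left(-2 + i\right) - 0 = \left(-162 + 81 i\right) + 0 = -162 + 81 i$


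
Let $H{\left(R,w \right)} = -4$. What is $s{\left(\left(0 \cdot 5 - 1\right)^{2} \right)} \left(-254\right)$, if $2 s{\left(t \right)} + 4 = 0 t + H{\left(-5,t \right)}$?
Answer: $1016$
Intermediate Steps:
$s{\left(t \right)} = -4$ ($s{\left(t \right)} = -2 + \frac{0 t - 4}{2} = -2 + \frac{0 - 4}{2} = -2 + \frac{1}{2} \left(-4\right) = -2 - 2 = -4$)
$s{\left(\left(0 \cdot 5 - 1\right)^{2} \right)} \left(-254\right) = \left(-4\right) \left(-254\right) = 1016$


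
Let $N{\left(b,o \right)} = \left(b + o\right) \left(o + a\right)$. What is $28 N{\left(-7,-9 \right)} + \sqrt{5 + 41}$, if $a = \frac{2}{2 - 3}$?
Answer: $4928 + \sqrt{46} \approx 4934.8$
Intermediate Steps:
$a = -2$ ($a = \frac{2}{2 - 3} = \frac{2}{-1} = 2 \left(-1\right) = -2$)
$N{\left(b,o \right)} = \left(-2 + o\right) \left(b + o\right)$ ($N{\left(b,o \right)} = \left(b + o\right) \left(o - 2\right) = \left(b + o\right) \left(-2 + o\right) = \left(-2 + o\right) \left(b + o\right)$)
$28 N{\left(-7,-9 \right)} + \sqrt{5 + 41} = 28 \left(\left(-9\right)^{2} - -14 - -18 - -63\right) + \sqrt{5 + 41} = 28 \left(81 + 14 + 18 + 63\right) + \sqrt{46} = 28 \cdot 176 + \sqrt{46} = 4928 + \sqrt{46}$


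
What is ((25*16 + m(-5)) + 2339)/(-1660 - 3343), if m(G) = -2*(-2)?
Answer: -2743/5003 ≈ -0.54827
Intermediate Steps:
m(G) = 4
((25*16 + m(-5)) + 2339)/(-1660 - 3343) = ((25*16 + 4) + 2339)/(-1660 - 3343) = ((400 + 4) + 2339)/(-5003) = (404 + 2339)*(-1/5003) = 2743*(-1/5003) = -2743/5003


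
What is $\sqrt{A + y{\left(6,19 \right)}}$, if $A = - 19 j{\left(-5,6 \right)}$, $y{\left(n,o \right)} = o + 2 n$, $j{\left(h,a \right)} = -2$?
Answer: $\sqrt{69} \approx 8.3066$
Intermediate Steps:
$A = 38$ ($A = \left(-19\right) \left(-2\right) = 38$)
$\sqrt{A + y{\left(6,19 \right)}} = \sqrt{38 + \left(19 + 2 \cdot 6\right)} = \sqrt{38 + \left(19 + 12\right)} = \sqrt{38 + 31} = \sqrt{69}$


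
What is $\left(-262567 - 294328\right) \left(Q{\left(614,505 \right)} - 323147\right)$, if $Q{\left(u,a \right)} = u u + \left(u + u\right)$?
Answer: $-30672105915$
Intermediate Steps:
$Q{\left(u,a \right)} = u^{2} + 2 u$
$\left(-262567 - 294328\right) \left(Q{\left(614,505 \right)} - 323147\right) = \left(-262567 - 294328\right) \left(614 \left(2 + 614\right) - 323147\right) = - 556895 \left(614 \cdot 616 - 323147\right) = - 556895 \left(378224 - 323147\right) = \left(-556895\right) 55077 = -30672105915$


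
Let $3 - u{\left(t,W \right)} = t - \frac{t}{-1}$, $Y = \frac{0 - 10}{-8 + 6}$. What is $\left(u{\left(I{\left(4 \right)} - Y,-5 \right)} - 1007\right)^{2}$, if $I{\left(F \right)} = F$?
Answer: $1004004$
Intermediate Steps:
$Y = 5$ ($Y = - \frac{10}{-2} = \left(-10\right) \left(- \frac{1}{2}\right) = 5$)
$u{\left(t,W \right)} = 3 - 2 t$ ($u{\left(t,W \right)} = 3 - \left(t - \frac{t}{-1}\right) = 3 - \left(t - t \left(-1\right)\right) = 3 - \left(t - - t\right) = 3 - \left(t + t\right) = 3 - 2 t$)
$\left(u{\left(I{\left(4 \right)} - Y,-5 \right)} - 1007\right)^{2} = \left(\left(3 - 2 \left(4 - 5\right)\right) - 1007\right)^{2} = \left(\left(3 - -2\right) - 1007\right)^{2} = \left(\left(3 + 2\right) - 1007\right)^{2} = \left(5 - 1007\right)^{2} = \left(-1002\right)^{2} = 1004004$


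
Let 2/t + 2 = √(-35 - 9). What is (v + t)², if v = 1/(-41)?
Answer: (√11 + 42*I)²/(1681*(I + √11)²) ≈ -0.064785 + 0.059546*I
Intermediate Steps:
t = 2/(-2 + 2*I*√11) (t = 2/(-2 + √(-35 - 9)) = 2/(-2 + √(-44)) = 2/(-2 + 2*I*√11) ≈ -0.083333 - 0.27639*I)
v = -1/41 ≈ -0.024390
(v + t)² = (-1/41 - I/(I + √11))²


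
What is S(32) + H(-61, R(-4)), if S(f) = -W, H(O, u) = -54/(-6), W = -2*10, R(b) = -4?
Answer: 29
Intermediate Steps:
W = -20
H(O, u) = 9 (H(O, u) = -54*(-1/6) = 9)
S(f) = 20 (S(f) = -1*(-20) = 20)
S(32) + H(-61, R(-4)) = 20 + 9 = 29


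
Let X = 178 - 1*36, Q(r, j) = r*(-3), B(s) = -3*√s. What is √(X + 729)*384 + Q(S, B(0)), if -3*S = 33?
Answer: 33 + 384*√871 ≈ 11366.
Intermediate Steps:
S = -11 (S = -⅓*33 = -11)
Q(r, j) = -3*r
X = 142 (X = 178 - 36 = 142)
√(X + 729)*384 + Q(S, B(0)) = √(142 + 729)*384 - 3*(-11) = √871*384 + 33 = 384*√871 + 33 = 33 + 384*√871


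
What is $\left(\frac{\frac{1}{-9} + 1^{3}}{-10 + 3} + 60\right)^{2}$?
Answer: $\frac{14227984}{3969} \approx 3584.8$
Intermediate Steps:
$\left(\frac{\frac{1}{-9} + 1^{3}}{-10 + 3} + 60\right)^{2} = \left(\frac{- \frac{1}{9} + 1}{-7} + 60\right)^{2} = \left(\frac{8}{9} \left(- \frac{1}{7}\right) + 60\right)^{2} = \left(- \frac{8}{63} + 60\right)^{2} = \left(\frac{3772}{63}\right)^{2} = \frac{14227984}{3969}$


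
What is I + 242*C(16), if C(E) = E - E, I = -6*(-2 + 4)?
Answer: -12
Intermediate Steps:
I = -12 (I = -6*2 = -12)
C(E) = 0
I + 242*C(16) = -12 + 242*0 = -12 + 0 = -12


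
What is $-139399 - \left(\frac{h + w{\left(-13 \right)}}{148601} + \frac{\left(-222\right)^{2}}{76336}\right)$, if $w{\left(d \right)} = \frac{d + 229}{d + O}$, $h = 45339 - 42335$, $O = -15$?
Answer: $- \frac{2767266033435075}{19851310388} \approx -1.394 \cdot 10^{5}$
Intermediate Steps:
$h = 3004$ ($h = 45339 - 42335 = 3004$)
$w{\left(d \right)} = \frac{229 + d}{-15 + d}$ ($w{\left(d \right)} = \frac{d + 229}{d - 15} = \frac{229 + d}{-15 + d}$)
$-139399 - \left(\frac{h + w{\left(-13 \right)}}{148601} + \frac{\left(-222\right)^{2}}{76336}\right) = -139399 - \left(\frac{3004 + \frac{229 - 13}{-15 - 13}}{148601} + \frac{\left(-222\right)^{2}}{76336}\right) = -139399 - \left(\left(3004 + \frac{1}{-28} \cdot 216\right) \frac{1}{148601} + 49284 \cdot \frac{1}{76336}\right) = -139399 - \left(\left(3004 - \frac{54}{7}\right) \frac{1}{148601} + \frac{12321}{19084}\right) = -139399 - \left(\frac{20974}{7} \cdot \frac{1}{148601} + \frac{12321}{19084}\right) = -139399 - \left(\frac{20974}{1040207} + \frac{12321}{19084}\right) = -139399 - \frac{13216658263}{19851310388} = - \frac{2767266033435075}{19851310388}$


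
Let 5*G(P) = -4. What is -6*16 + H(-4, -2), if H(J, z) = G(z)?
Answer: -484/5 ≈ -96.800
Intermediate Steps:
G(P) = -⅘ (G(P) = (⅕)*(-4) = -⅘)
H(J, z) = -⅘
-6*16 + H(-4, -2) = -6*16 - ⅘ = -96 - ⅘ = -484/5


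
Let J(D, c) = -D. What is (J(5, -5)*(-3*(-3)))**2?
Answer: 2025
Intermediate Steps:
(J(5, -5)*(-3*(-3)))**2 = ((-1*5)*(-3*(-3)))**2 = (-5*9)**2 = (-45)**2 = 2025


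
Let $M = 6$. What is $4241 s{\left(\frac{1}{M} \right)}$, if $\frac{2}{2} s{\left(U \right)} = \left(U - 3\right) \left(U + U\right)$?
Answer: $- \frac{72097}{18} \approx -4005.4$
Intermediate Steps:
$s{\left(U \right)} = 2 U \left(-3 + U\right)$ ($s{\left(U \right)} = \left(U - 3\right) \left(U + U\right) = \left(-3 + U\right) 2 U = 2 U \left(-3 + U\right)$)
$4241 s{\left(\frac{1}{M} \right)} = 4241 \frac{2 \left(-3 + \frac{1}{6}\right)}{6} = 4241 \cdot 2 \cdot \frac{1}{6} \left(-3 + \frac{1}{6}\right) = 4241 \cdot 2 \cdot \frac{1}{6} \left(- \frac{17}{6}\right) = 4241 \left(- \frac{17}{18}\right) = - \frac{72097}{18}$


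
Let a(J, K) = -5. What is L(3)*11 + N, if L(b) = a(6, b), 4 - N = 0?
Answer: -51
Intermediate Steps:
N = 4 (N = 4 - 1*0 = 4 + 0 = 4)
L(b) = -5
L(3)*11 + N = -5*11 + 4 = -55 + 4 = -51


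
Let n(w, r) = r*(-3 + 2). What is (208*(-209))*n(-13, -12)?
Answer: -521664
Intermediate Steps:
n(w, r) = -r (n(w, r) = r*(-1) = -r)
(208*(-209))*n(-13, -12) = (208*(-209))*(-1*(-12)) = -43472*12 = -521664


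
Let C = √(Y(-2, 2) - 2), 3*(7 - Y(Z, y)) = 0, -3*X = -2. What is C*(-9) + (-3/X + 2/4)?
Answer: -4 - 9*√5 ≈ -24.125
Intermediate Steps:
X = ⅔ (X = -⅓*(-2) = ⅔ ≈ 0.66667)
Y(Z, y) = 7 (Y(Z, y) = 7 - ⅓*0 = 7 + 0 = 7)
C = √5 (C = √(7 - 2) = √5 ≈ 2.2361)
C*(-9) + (-3/X + 2/4) = √5*(-9) + (-3/⅔ + 2/4) = -9*√5 + (-3*3/2 + 2*(¼)) = -9*√5 + (-9/2 + ½) = -9*√5 - 4 = -4 - 9*√5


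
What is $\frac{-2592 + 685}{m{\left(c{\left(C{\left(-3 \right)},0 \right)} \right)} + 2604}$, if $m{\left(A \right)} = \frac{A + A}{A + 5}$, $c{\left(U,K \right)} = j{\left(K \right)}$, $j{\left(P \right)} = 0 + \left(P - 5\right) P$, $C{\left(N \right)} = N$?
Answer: $- \frac{1907}{2604} \approx -0.73234$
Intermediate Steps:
$j{\left(P \right)} = P \left(-5 + P\right)$ ($j{\left(P \right)} = 0 + \left(-5 + P\right) P = 0 + P \left(-5 + P\right) = P \left(-5 + P\right)$)
$c{\left(U,K \right)} = K \left(-5 + K\right)$
$m{\left(A \right)} = \frac{2 A}{5 + A}$
$\frac{-2592 + 685}{m{\left(c{\left(C{\left(-3 \right)},0 \right)} \right)} + 2604} = \frac{-2592 + 685}{\frac{2 \cdot 0 \left(-5 + 0\right)}{5 + 0 \left(-5 + 0\right)} + 2604} = - \frac{1907}{\frac{2 \cdot 0 \left(-5\right)}{5 + 0 \left(-5\right)} + 2604} = - \frac{1907}{2 \cdot 0 \frac{1}{5 + 0} + 2604} = - \frac{1907}{2 \cdot 0 \cdot \frac{1}{5} + 2604} = - \frac{1907}{0 + 2604} = - \frac{1907}{2604}$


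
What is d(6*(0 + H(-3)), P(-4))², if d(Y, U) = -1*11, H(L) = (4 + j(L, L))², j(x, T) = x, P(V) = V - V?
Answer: 121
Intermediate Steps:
P(V) = 0
H(L) = (4 + L)²
d(Y, U) = -11
d(6*(0 + H(-3)), P(-4))² = (-11)² = 121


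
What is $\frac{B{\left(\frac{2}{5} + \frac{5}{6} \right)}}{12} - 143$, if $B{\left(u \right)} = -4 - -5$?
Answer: $- \frac{1715}{12} \approx -142.92$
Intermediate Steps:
$B{\left(u \right)} = 1$ ($B{\left(u \right)} = -4 + 5 = 1$)
$\frac{B{\left(\frac{2}{5} + \frac{5}{6} \right)}}{12} - 143 = 1 \cdot \frac{1}{12} - 143 = \frac{1}{12} - 143 = - \frac{1715}{12}$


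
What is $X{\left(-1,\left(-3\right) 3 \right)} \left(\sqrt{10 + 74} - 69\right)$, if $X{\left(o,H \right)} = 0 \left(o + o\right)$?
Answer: $0$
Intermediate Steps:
$X{\left(o,H \right)} = 0$ ($X{\left(o,H \right)} = 0 \cdot 2 o = 0$)
$X{\left(-1,\left(-3\right) 3 \right)} \left(\sqrt{10 + 74} - 69\right) = 0 \left(\sqrt{10 + 74} - 69\right) = 0 \left(\sqrt{84} - 69\right) = 0 \left(2 \sqrt{21} - 69\right) = 0 \left(-69 + 2 \sqrt{21}\right) = 0$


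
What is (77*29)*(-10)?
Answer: -22330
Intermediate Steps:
(77*29)*(-10) = 2233*(-10) = -22330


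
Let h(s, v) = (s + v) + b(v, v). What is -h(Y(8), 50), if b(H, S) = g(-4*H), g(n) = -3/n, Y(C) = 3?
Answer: -10603/200 ≈ -53.015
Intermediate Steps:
b(H, S) = 3/(4*H) (b(H, S) = -3*(-1/(4*H)) = -(-3)/(4*H) = 3/(4*H))
h(s, v) = s + v + 3/(4*v) (h(s, v) = (s + v) + 3/(4*v) = s + v + 3/(4*v))
-h(Y(8), 50) = -(3 + 50 + (¾)/50) = -(3 + 50 + (¾)*(1/50)) = -(3 + 50 + 3/200) = -1*10603/200 = -10603/200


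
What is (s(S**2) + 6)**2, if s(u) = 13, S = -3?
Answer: 361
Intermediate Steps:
(s(S**2) + 6)**2 = (13 + 6)**2 = 19**2 = 361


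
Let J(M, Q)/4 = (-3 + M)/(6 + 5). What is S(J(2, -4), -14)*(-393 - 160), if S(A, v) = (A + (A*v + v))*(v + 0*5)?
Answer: -789684/11 ≈ -71790.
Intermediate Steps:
J(M, Q) = -12/11 + 4*M/11 (J(M, Q) = 4*((-3 + M)/(6 + 5)) = 4*((-3 + M)/11) = 4*((-3 + M)*(1/11)) = 4*(-3/11 + M/11) = -12/11 + 4*M/11)
S(A, v) = v*(A + v + A*v) (S(A, v) = (A + (v + A*v))*(v + 0) = (A + v + A*v)*v = v*(A + v + A*v))
S(J(2, -4), -14)*(-393 - 160) = (-14*((-12/11 + (4/11)*2) - 14 + (-12/11 + (4/11)*2)*(-14)))*(-393 - 160) = -14*((-12/11 + 8/11) - 14 + (-12/11 + 8/11)*(-14))*(-553) = -14*(-4/11 - 14 - 4/11*(-14))*(-553) = -14*(-4/11 - 14 + 56/11)*(-553) = -14*(-102/11)*(-553) = (1428/11)*(-553) = -789684/11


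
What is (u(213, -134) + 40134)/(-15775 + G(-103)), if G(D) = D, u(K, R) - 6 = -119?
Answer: -40021/15878 ≈ -2.5205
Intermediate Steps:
u(K, R) = -113 (u(K, R) = 6 - 119 = -113)
(u(213, -134) + 40134)/(-15775 + G(-103)) = (-113 + 40134)/(-15775 - 103) = 40021/(-15878) = 40021*(-1/15878) = -40021/15878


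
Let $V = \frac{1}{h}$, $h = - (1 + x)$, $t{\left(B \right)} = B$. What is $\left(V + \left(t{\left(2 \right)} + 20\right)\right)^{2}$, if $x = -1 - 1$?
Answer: $529$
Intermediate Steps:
$x = -2$ ($x = -1 - 1 = -2$)
$h = 1$ ($h = - (1 - 2) = \left(-1\right) \left(-1\right) = 1$)
$V = 1$ ($V = 1^{-1} = 1$)
$\left(V + \left(t{\left(2 \right)} + 20\right)\right)^{2} = \left(1 + \left(2 + 20\right)\right)^{2} = \left(1 + 22\right)^{2} = 23^{2} = 529$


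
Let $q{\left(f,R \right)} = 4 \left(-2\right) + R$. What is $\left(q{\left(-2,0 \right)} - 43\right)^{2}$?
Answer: $2601$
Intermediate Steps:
$q{\left(f,R \right)} = -8 + R$
$\left(q{\left(-2,0 \right)} - 43\right)^{2} = \left(\left(-8 + 0\right) - 43\right)^{2} = \left(-8 - 43\right)^{2} = \left(-51\right)^{2} = 2601$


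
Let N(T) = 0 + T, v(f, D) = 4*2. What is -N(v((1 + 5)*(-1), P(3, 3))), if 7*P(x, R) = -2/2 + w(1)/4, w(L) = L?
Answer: -8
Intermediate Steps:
P(x, R) = -3/28 (P(x, R) = (-2/2 + 1/4)/7 = (-2*½ + 1*(¼))/7 = (-1 + ¼)/7 = (⅐)*(-¾) = -3/28)
v(f, D) = 8
N(T) = T
-N(v((1 + 5)*(-1), P(3, 3))) = -1*8 = -8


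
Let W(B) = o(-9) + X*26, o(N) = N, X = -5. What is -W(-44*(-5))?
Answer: 139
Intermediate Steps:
W(B) = -139 (W(B) = -9 - 5*26 = -9 - 130 = -139)
-W(-44*(-5)) = -1*(-139) = 139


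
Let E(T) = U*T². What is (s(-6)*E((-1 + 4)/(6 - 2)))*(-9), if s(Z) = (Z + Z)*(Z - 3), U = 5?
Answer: -10935/4 ≈ -2733.8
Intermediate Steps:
E(T) = 5*T²
s(Z) = 2*Z*(-3 + Z) (s(Z) = (2*Z)*(-3 + Z) = 2*Z*(-3 + Z))
(s(-6)*E((-1 + 4)/(6 - 2)))*(-9) = ((2*(-6)*(-3 - 6))*(5*((-1 + 4)/(6 - 2))²))*(-9) = ((2*(-6)*(-9))*(5*(3/4)²))*(-9) = (108*(5*(3*(¼))²))*(-9) = (108*(5*(¾)²))*(-9) = (108*(5*(9/16)))*(-9) = (108*(45/16))*(-9) = (1215/4)*(-9) = -10935/4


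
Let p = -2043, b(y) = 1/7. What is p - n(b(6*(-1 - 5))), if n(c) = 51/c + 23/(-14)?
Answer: -33577/14 ≈ -2398.4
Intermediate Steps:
b(y) = 1/7
n(c) = -23/14 + 51/c (n(c) = 51/c + 23*(-1/14) = 51/c - 23/14 = -23/14 + 51/c)
p - n(b(6*(-1 - 5))) = -2043 - (-23/14 + 51/(1/7)) = -2043 - (-23/14 + 51*7) = -2043 - (-23/14 + 357) = -2043 - 1*4975/14 = -2043 - 4975/14 = -33577/14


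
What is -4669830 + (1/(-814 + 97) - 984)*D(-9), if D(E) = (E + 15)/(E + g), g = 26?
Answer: -18974930348/4063 ≈ -4.6702e+6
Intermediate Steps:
D(E) = (15 + E)/(26 + E) (D(E) = (E + 15)/(E + 26) = (15 + E)/(26 + E))
-4669830 + (1/(-814 + 97) - 984)*D(-9) = -4669830 + (1/(-814 + 97) - 984)*((15 - 9)/(26 - 9)) = -4669830 + (1/(-717) - 984)*(6/17) = -4669830 + (-1/717 - 984)*((1/17)*6) = -4669830 - 705529/717*6/17 = -4669830 - 1411058/4063 = -18974930348/4063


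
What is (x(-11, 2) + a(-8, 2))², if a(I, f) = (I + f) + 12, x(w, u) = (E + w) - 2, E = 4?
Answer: 9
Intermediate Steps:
x(w, u) = 2 + w (x(w, u) = (4 + w) - 2 = 2 + w)
a(I, f) = 12 + I + f
(x(-11, 2) + a(-8, 2))² = ((2 - 11) + (12 - 8 + 2))² = (-9 + 6)² = (-3)² = 9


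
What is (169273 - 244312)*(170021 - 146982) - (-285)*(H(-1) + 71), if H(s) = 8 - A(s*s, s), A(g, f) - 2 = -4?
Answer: -1728800436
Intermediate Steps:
A(g, f) = -2 (A(g, f) = 2 - 4 = -2)
H(s) = 10 (H(s) = 8 - 1*(-2) = 8 + 2 = 10)
(169273 - 244312)*(170021 - 146982) - (-285)*(H(-1) + 71) = (169273 - 244312)*(170021 - 146982) - (-285)*(10 + 71) = -75039*23039 - (-285)*81 = -1728823521 - 1*(-23085) = -1728823521 + 23085 = -1728800436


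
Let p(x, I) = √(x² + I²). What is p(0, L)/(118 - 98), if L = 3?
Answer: 3/20 ≈ 0.15000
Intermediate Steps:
p(x, I) = √(I² + x²)
p(0, L)/(118 - 98) = √(3² + 0²)/(118 - 98) = √(9 + 0)/20 = √9*(1/20) = 3*(1/20) = 3/20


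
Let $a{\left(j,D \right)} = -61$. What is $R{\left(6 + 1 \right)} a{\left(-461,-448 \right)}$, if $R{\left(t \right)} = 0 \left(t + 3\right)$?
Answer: $0$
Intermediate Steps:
$R{\left(t \right)} = 0$ ($R{\left(t \right)} = 0 \left(3 + t\right) = 0$)
$R{\left(6 + 1 \right)} a{\left(-461,-448 \right)} = 0 \left(-61\right) = 0$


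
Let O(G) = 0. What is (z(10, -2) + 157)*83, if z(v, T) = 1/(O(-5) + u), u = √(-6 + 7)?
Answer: 13114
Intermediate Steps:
u = 1 (u = √1 = 1)
z(v, T) = 1 (z(v, T) = 1/(0 + 1) = 1/1 = 1)
(z(10, -2) + 157)*83 = (1 + 157)*83 = 158*83 = 13114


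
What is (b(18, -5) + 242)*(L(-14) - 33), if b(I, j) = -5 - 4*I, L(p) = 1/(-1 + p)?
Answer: -5456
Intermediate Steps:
(b(18, -5) + 242)*(L(-14) - 33) = ((-5 - 4*18) + 242)*(1/(-1 - 14) - 33) = ((-5 - 72) + 242)*(1/(-15) - 33) = (-77 + 242)*(-1/15 - 33) = 165*(-496/15) = -5456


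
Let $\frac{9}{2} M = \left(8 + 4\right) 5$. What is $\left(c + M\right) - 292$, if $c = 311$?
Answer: $\frac{97}{3} \approx 32.333$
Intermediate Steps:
$M = \frac{40}{3}$ ($M = \frac{2 \left(8 + 4\right) 5}{9} = \frac{2 \cdot 12 \cdot 5}{9} = \frac{2}{9} \cdot 60 = \frac{40}{3} \approx 13.333$)
$\left(c + M\right) - 292 = \left(311 + \frac{40}{3}\right) - 292 = \frac{973}{3} - 292 = \frac{97}{3}$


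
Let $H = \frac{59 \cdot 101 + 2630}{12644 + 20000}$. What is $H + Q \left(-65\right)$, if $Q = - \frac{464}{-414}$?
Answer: $- \frac{490493597}{6757308} \approx -72.587$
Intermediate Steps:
$Q = \frac{232}{207}$ ($Q = \left(-464\right) \left(- \frac{1}{414}\right) = \frac{232}{207} \approx 1.1208$)
$H = \frac{8589}{32644}$ ($H = \frac{5959 + 2630}{32644} = 8589 \cdot \frac{1}{32644} = \frac{8589}{32644} \approx 0.26311$)
$H + Q \left(-65\right) = \frac{8589}{32644} + \frac{232}{207} \left(-65\right) = \frac{8589}{32644} - \frac{15080}{207} = - \frac{490493597}{6757308}$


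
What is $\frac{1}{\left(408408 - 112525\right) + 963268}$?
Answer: $\frac{1}{1259151} \approx 7.9419 \cdot 10^{-7}$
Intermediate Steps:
$\frac{1}{\left(408408 - 112525\right) + 963268} = \frac{1}{295883 + 963268} = \frac{1}{1259151}$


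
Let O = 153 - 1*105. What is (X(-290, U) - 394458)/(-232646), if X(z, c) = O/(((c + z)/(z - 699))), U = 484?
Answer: 19143081/11283331 ≈ 1.6966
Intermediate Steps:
O = 48 (O = 153 - 105 = 48)
X(z, c) = 48*(-699 + z)/(c + z) (X(z, c) = 48/(((c + z)/(z - 699))) = 48/(((c + z)/(-699 + z))) = 48*((-699 + z)/(c + z)) = 48*(-699 + z)/(c + z))
(X(-290, U) - 394458)/(-232646) = (48*(-699 - 290)/(484 - 290) - 394458)/(-232646) = (48*(-989)/194 - 394458)*(-1/232646) = (48*(1/194)*(-989) - 394458)*(-1/232646) = (-23736/97 - 394458)*(-1/232646) = -38286162/97*(-1/232646) = 19143081/11283331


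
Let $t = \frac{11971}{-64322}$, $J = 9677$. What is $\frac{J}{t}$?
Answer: $- \frac{622443994}{11971} \approx -51996.0$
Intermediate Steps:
$t = - \frac{11971}{64322}$ ($t = 11971 \left(- \frac{1}{64322}\right) = - \frac{11971}{64322} \approx -0.18611$)
$\frac{J}{t} = \frac{9677}{- \frac{11971}{64322}} = 9677 \left(- \frac{64322}{11971}\right) = - \frac{622443994}{11971}$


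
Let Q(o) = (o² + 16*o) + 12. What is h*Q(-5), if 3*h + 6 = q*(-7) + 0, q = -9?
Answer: -817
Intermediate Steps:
Q(o) = 12 + o² + 16*o
h = 19 (h = -2 + (-9*(-7) + 0)/3 = -2 + (63 + 0)/3 = -2 + (⅓)*63 = -2 + 21 = 19)
h*Q(-5) = 19*(12 + (-5)² + 16*(-5)) = 19*(12 + 25 - 80) = 19*(-43) = -817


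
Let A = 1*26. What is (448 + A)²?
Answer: 224676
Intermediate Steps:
A = 26
(448 + A)² = (448 + 26)² = 474² = 224676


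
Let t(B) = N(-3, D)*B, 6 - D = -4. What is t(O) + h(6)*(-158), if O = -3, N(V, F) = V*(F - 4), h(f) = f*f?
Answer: -5634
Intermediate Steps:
D = 10 (D = 6 - 1*(-4) = 6 + 4 = 10)
h(f) = f**2
N(V, F) = V*(-4 + F)
t(B) = -18*B (t(B) = (-3*(-4 + 10))*B = (-3*6)*B = -18*B)
t(O) + h(6)*(-158) = -18*(-3) + 6**2*(-158) = 54 + 36*(-158) = 54 - 5688 = -5634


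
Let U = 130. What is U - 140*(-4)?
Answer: 690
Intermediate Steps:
U - 140*(-4) = 130 - 140*(-4) = 130 - 28*(-20) = 130 + 560 = 690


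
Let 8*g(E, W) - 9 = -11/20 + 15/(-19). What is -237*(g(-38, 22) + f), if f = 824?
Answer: -594365427/3040 ≈ -1.9552e+5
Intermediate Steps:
g(E, W) = 2911/3040 (g(E, W) = 9/8 + (-11/20 + 15/(-19))/8 = 9/8 + (-11*1/20 + 15*(-1/19))/8 = 9/8 + (-11/20 - 15/19)/8 = 9/8 + (⅛)*(-509/380) = 9/8 - 509/3040 = 2911/3040)
-237*(g(-38, 22) + f) = -237*(2911/3040 + 824) = -237*2507871/3040 = -594365427/3040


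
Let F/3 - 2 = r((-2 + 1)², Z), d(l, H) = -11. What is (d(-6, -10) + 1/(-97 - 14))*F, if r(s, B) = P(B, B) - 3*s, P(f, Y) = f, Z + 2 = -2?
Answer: 6110/37 ≈ 165.14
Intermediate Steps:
Z = -4 (Z = -2 - 2 = -4)
r(s, B) = B - 3*s
F = -15 (F = 6 + 3*(-4 - 3*(-2 + 1)²) = 6 + 3*(-4 - 3*(-1)²) = 6 + 3*(-4 - 3*1) = 6 + 3*(-4 - 3) = 6 + 3*(-7) = 6 - 21 = -15)
(d(-6, -10) + 1/(-97 - 14))*F = (-11 + 1/(-97 - 14))*(-15) = (-11 + 1/(-111))*(-15) = (-11 - 1/111)*(-15) = -1222/111*(-15) = 6110/37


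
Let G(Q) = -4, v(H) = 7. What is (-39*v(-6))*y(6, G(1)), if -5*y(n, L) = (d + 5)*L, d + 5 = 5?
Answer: -1092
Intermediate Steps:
d = 0 (d = -5 + 5 = 0)
y(n, L) = -L (y(n, L) = -(0 + 5)*L/5 = -L)
(-39*v(-6))*y(6, G(1)) = (-39*7)*(-1*(-4)) = -273*4 = -1092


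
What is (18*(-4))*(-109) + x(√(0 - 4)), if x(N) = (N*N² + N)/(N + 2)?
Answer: 15693/2 - 3*I/2 ≈ 7846.5 - 1.5*I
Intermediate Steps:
x(N) = (N + N³)/(2 + N) (x(N) = (N³ + N)/(2 + N) = (N + N³)/(2 + N))
(18*(-4))*(-109) + x(√(0 - 4)) = (18*(-4))*(-109) + (√(0 - 4) + (√(0 - 4))³)/(2 + √(0 - 4)) = -72*(-109) + (√(-4) + (√(-4))³)/(2 + √(-4)) = 7848 + (2*I + (2*I)³)/(2 + 2*I) = 7848 + ((2 - 2*I)/8)*(2*I - 8*I) = 7848 + ((2 - 2*I)/8)*(-6*I) = 7848 - 3*I*(2 - 2*I)/4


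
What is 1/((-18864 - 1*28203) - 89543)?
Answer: -1/136610 ≈ -7.3201e-6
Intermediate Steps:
1/((-18864 - 1*28203) - 89543) = 1/((-18864 - 28203) - 89543) = 1/(-47067 - 89543) = 1/(-136610) = -1/136610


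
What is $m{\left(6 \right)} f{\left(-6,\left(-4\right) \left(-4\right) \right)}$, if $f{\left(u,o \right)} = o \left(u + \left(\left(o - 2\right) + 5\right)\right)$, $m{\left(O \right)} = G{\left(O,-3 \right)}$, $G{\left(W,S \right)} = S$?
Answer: $-624$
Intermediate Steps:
$m{\left(O \right)} = -3$
$f{\left(u,o \right)} = o \left(3 + o + u\right)$ ($f{\left(u,o \right)} = o \left(u + \left(\left(-2 + o\right) + 5\right)\right) = o \left(u + \left(3 + o\right)\right) = o \left(3 + o + u\right)$)
$m{\left(6 \right)} f{\left(-6,\left(-4\right) \left(-4\right) \right)} = - 3 \left(-4\right) \left(-4\right) \left(3 - -16 - 6\right) = - 3 \cdot 16 \left(3 + 16 - 6\right) = - 3 \cdot 16 \cdot 13 = \left(-3\right) 208 = -624$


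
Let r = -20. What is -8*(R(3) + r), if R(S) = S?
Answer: 136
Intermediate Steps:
-8*(R(3) + r) = -8*(3 - 20) = -8*(-17) = 136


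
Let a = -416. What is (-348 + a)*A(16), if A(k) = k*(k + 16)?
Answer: -391168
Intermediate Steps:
A(k) = k*(16 + k)
(-348 + a)*A(16) = (-348 - 416)*(16*(16 + 16)) = -12224*32 = -764*512 = -391168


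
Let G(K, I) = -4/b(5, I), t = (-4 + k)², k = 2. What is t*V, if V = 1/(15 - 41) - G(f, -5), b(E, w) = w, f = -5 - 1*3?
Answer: -218/65 ≈ -3.3538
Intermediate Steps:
f = -8 (f = -5 - 3 = -8)
t = 4 (t = (-4 + 2)² = (-2)² = 4)
G(K, I) = -4/I
V = -109/130 (V = 1/(15 - 41) - (-4)/(-5) = 1/(-26) - (-4)*(-1)/5 = -1/26 - 1*⅘ = -1/26 - ⅘ = -109/130 ≈ -0.83846)
t*V = 4*(-109/130) = -218/65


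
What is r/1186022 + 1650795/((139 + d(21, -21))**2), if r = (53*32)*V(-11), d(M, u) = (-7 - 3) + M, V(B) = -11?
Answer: 65248647583/889516500 ≈ 73.353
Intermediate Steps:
d(M, u) = -10 + M
r = -18656 (r = (53*32)*(-11) = 1696*(-11) = -18656)
r/1186022 + 1650795/((139 + d(21, -21))**2) = -18656/1186022 + 1650795/((139 + (-10 + 21))**2) = -18656*1/1186022 + 1650795/((139 + 11)**2) = -9328/593011 + 1650795/(150**2) = -9328/593011 + 1650795/22500 = -9328/593011 + 1650795*(1/22500) = -9328/593011 + 110053/1500 = 65248647583/889516500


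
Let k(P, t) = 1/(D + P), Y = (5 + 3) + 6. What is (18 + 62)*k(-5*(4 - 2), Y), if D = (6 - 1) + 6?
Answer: 80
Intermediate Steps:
D = 11 (D = 5 + 6 = 11)
Y = 14 (Y = 8 + 6 = 14)
k(P, t) = 1/(11 + P)
(18 + 62)*k(-5*(4 - 2), Y) = (18 + 62)/(11 - 5*(4 - 2)) = 80/(11 - 5*2) = 80/(11 - 10) = 80/1 = 80*1 = 80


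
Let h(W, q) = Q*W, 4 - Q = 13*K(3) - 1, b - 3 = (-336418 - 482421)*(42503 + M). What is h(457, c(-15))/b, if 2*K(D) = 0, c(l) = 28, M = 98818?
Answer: -2285/115719146316 ≈ -1.9746e-8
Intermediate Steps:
K(D) = 0 (K(D) = (½)*0 = 0)
b = -115719146316 (b = 3 + (-336418 - 482421)*(42503 + 98818) = 3 - 818839*141321 = 3 - 115719146319 = -115719146316)
Q = 5 (Q = 4 - (13*0 - 1) = 4 - (0 - 1) = 4 - 1*(-1) = 4 + 1 = 5)
h(W, q) = 5*W
h(457, c(-15))/b = (5*457)/(-115719146316) = 2285*(-1/115719146316) = -2285/115719146316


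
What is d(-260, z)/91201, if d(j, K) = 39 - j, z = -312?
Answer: 299/91201 ≈ 0.0032785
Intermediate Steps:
d(-260, z)/91201 = (39 - 1*(-260))/91201 = (39 + 260)*(1/91201) = 299*(1/91201) = 299/91201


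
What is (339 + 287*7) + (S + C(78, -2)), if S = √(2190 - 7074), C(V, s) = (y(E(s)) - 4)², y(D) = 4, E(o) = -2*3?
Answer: 2348 + 2*I*√1221 ≈ 2348.0 + 69.886*I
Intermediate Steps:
E(o) = -6
C(V, s) = 0 (C(V, s) = (4 - 4)² = 0² = 0)
S = 2*I*√1221 (S = √(-4884) = 2*I*√1221 ≈ 69.886*I)
(339 + 287*7) + (S + C(78, -2)) = (339 + 287*7) + (2*I*√1221 + 0) = (339 + 2009) + 2*I*√1221 = 2348 + 2*I*√1221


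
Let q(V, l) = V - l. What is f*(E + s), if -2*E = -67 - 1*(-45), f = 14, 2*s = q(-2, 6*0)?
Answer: 140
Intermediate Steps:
s = -1 (s = (-2 - 6*0)/2 = (-2 - 1*0)/2 = (-2 + 0)/2 = (1/2)*(-2) = -1)
E = 11 (E = -(-67 - 1*(-45))/2 = -(-67 + 45)/2 = -1/2*(-22) = 11)
f*(E + s) = 14*(11 - 1) = 14*10 = 140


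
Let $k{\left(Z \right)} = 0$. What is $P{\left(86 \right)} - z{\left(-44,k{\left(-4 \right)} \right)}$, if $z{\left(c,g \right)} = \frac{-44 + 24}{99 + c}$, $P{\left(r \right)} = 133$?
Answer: $\frac{1467}{11} \approx 133.36$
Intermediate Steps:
$z{\left(c,g \right)} = - \frac{20}{99 + c}$
$P{\left(86 \right)} - z{\left(-44,k{\left(-4 \right)} \right)} = 133 - - \frac{20}{99 - 44} = 133 - - \frac{20}{55} = 133 - \left(-20\right) \frac{1}{55} = 133 - - \frac{4}{11} = 133 + \frac{4}{11} = \frac{1467}{11}$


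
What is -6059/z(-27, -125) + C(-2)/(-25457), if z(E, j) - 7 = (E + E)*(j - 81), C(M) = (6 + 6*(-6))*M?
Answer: -154911823/283361867 ≈ -0.54669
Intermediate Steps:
C(M) = -30*M (C(M) = (6 - 36)*M = -30*M)
z(E, j) = 7 + 2*E*(-81 + j) (z(E, j) = 7 + (E + E)*(j - 81) = 7 + (2*E)*(-81 + j) = 7 + 2*E*(-81 + j))
-6059/z(-27, -125) + C(-2)/(-25457) = -6059/(7 - 162*(-27) + 2*(-27)*(-125)) - 30*(-2)/(-25457) = -6059/(7 + 4374 + 6750) + 60*(-1/25457) = -6059/11131 - 60/25457 = -154911823/283361867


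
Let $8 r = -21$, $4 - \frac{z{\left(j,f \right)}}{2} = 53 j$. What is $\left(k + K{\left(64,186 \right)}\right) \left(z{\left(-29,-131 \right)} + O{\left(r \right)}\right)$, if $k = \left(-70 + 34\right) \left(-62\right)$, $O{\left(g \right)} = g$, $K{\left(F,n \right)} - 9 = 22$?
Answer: $\frac{55749005}{8} \approx 6.9686 \cdot 10^{6}$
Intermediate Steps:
$K{\left(F,n \right)} = 31$ ($K{\left(F,n \right)} = 9 + 22 = 31$)
$z{\left(j,f \right)} = 8 - 106 j$ ($z{\left(j,f \right)} = 8 - 2 \cdot 53 j = 8 - 106 j$)
$r = - \frac{21}{8}$ ($r = \frac{1}{8} \left(-21\right) = - \frac{21}{8} \approx -2.625$)
$k = 2232$ ($k = \left(-36\right) \left(-62\right) = 2232$)
$\left(k + K{\left(64,186 \right)}\right) \left(z{\left(-29,-131 \right)} + O{\left(r \right)}\right) = \left(2232 + 31\right) \left(\left(8 - -3074\right) - \frac{21}{8}\right) = 2263 \left(\left(8 + 3074\right) - \frac{21}{8}\right) = 2263 \left(3082 - \frac{21}{8}\right) = 2263 \cdot \frac{24635}{8} = \frac{55749005}{8}$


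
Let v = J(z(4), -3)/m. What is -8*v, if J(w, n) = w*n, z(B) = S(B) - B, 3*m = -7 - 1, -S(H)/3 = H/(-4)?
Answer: 9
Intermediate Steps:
S(H) = 3*H/4 (S(H) = -3*H/(-4) = -3*H*(-1)/4 = -(-3)*H/4 = 3*H/4)
m = -8/3 (m = (-7 - 1)/3 = (⅓)*(-8) = -8/3 ≈ -2.6667)
z(B) = -B/4 (z(B) = 3*B/4 - B = -B/4)
J(w, n) = n*w
v = -9/8 (v = (-(-3)*4/4)/(-8/3) = -3*(-1)*(-3/8) = 3*(-3/8) = -9/8 ≈ -1.1250)
-8*v = -8*(-9/8) = 9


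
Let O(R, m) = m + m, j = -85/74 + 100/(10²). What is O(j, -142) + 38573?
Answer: 38289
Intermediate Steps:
j = -11/74 (j = -85*1/74 + 100/100 = -85/74 + 100*(1/100) = -85/74 + 1 = -11/74 ≈ -0.14865)
O(R, m) = 2*m
O(j, -142) + 38573 = 2*(-142) + 38573 = -284 + 38573 = 38289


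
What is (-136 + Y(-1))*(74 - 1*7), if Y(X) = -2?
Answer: -9246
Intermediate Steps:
(-136 + Y(-1))*(74 - 1*7) = (-136 - 2)*(74 - 1*7) = -138*(74 - 7) = -138*67 = -9246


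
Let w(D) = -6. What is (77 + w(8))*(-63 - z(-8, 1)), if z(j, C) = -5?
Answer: -4118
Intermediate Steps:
(77 + w(8))*(-63 - z(-8, 1)) = (77 - 6)*(-63 - 1*(-5)) = 71*(-63 + 5) = 71*(-58) = -4118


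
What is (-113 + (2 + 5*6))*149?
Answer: -12069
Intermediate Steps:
(-113 + (2 + 5*6))*149 = (-113 + (2 + 30))*149 = (-113 + 32)*149 = -81*149 = -12069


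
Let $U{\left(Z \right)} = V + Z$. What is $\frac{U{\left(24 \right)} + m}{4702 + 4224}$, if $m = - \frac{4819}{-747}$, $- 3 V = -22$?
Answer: $\frac{28225}{6667722} \approx 0.0042331$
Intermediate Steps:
$V = \frac{22}{3}$ ($V = \left(- \frac{1}{3}\right) \left(-22\right) = \frac{22}{3} \approx 7.3333$)
$m = \frac{4819}{747}$ ($m = \left(-4819\right) \left(- \frac{1}{747}\right) = \frac{4819}{747} \approx 6.4511$)
$U{\left(Z \right)} = \frac{22}{3} + Z$
$\frac{U{\left(24 \right)} + m}{4702 + 4224} = \frac{\left(\frac{22}{3} + 24\right) + \frac{4819}{747}}{4702 + 4224} = \frac{\frac{94}{3} + \frac{4819}{747}}{8926} = \frac{28225}{747} \cdot \frac{1}{8926} = \frac{28225}{6667722}$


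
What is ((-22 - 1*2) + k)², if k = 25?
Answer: 1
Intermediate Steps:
((-22 - 1*2) + k)² = ((-22 - 1*2) + 25)² = ((-22 - 2) + 25)² = (-24 + 25)² = 1² = 1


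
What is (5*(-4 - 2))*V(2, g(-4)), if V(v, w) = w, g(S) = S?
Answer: 120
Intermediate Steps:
(5*(-4 - 2))*V(2, g(-4)) = (5*(-4 - 2))*(-4) = (5*(-6))*(-4) = -30*(-4) = 120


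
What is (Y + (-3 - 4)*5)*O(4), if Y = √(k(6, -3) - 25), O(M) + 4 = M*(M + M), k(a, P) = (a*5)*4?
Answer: -980 + 28*√95 ≈ -707.09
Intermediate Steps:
k(a, P) = 20*a (k(a, P) = (5*a)*4 = 20*a)
O(M) = -4 + 2*M² (O(M) = -4 + M*(M + M) = -4 + M*(2*M) = -4 + 2*M²)
Y = √95 (Y = √(20*6 - 25) = √(120 - 25) = √95 ≈ 9.7468)
(Y + (-3 - 4)*5)*O(4) = (√95 + (-3 - 4)*5)*(-4 + 2*4²) = (√95 - 7*5)*(-4 + 2*16) = (√95 - 35)*(-4 + 32) = (-35 + √95)*28 = -980 + 28*√95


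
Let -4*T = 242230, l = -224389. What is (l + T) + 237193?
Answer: -95507/2 ≈ -47754.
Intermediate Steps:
T = -121115/2 (T = -¼*242230 = -121115/2 ≈ -60558.)
(l + T) + 237193 = (-224389 - 121115/2) + 237193 = -569893/2 + 237193 = -95507/2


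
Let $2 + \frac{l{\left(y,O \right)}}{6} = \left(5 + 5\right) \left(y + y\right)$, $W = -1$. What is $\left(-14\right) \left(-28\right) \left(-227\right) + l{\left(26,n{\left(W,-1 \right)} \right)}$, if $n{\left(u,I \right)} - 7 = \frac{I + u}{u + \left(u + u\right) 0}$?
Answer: $-85876$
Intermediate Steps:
$n{\left(u,I \right)} = 7 + \frac{I + u}{u}$ ($n{\left(u,I \right)} = 7 + \frac{I + u}{u + \left(u + u\right) 0} = 7 + \frac{I + u}{u + 2 u 0} = 7 + \frac{I + u}{u + 0} = 7 + \frac{I + u}{u}$)
$l{\left(y,O \right)} = -12 + 120 y$ ($l{\left(y,O \right)} = -12 + 6 \left(5 + 5\right) \left(y + y\right) = -12 + 6 \cdot 10 \cdot 2 y = -12 + 6 \cdot 20 y = -12 + 120 y$)
$\left(-14\right) \left(-28\right) \left(-227\right) + l{\left(26,n{\left(W,-1 \right)} \right)} = \left(-14\right) \left(-28\right) \left(-227\right) + \left(-12 + 120 \cdot 26\right) = 392 \left(-227\right) + \left(-12 + 3120\right) = -88984 + 3108 = -85876$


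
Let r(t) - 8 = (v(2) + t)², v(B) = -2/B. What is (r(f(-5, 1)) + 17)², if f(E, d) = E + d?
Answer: 2500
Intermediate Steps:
r(t) = 8 + (-1 + t)² (r(t) = 8 + (-2/2 + t)² = 8 + (-2*½ + t)² = 8 + (-1 + t)²)
(r(f(-5, 1)) + 17)² = ((8 + (-1 + (-5 + 1))²) + 17)² = ((8 + (-1 - 4)²) + 17)² = ((8 + (-5)²) + 17)² = ((8 + 25) + 17)² = (33 + 17)² = 50² = 2500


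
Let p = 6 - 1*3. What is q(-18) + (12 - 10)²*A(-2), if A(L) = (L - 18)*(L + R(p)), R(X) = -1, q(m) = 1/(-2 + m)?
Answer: 4799/20 ≈ 239.95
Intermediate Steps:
p = 3 (p = 6 - 3 = 3)
A(L) = (-1 + L)*(-18 + L) (A(L) = (L - 18)*(L - 1) = (-18 + L)*(-1 + L) = (-1 + L)*(-18 + L))
q(-18) + (12 - 10)²*A(-2) = 1/(-2 - 18) + (12 - 10)²*(18 + (-2)² - 19*(-2)) = 1/(-20) + 2²*(18 + 4 + 38) = -1/20 + 4*60 = -1/20 + 240 = 4799/20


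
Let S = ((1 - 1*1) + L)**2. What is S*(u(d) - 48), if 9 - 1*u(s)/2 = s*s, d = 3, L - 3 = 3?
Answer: -1728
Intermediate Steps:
L = 6 (L = 3 + 3 = 6)
S = 36 (S = ((1 - 1*1) + 6)**2 = ((1 - 1) + 6)**2 = (0 + 6)**2 = 6**2 = 36)
u(s) = 18 - 2*s**2 (u(s) = 18 - 2*s*s = 18 - 2*s**2)
S*(u(d) - 48) = 36*((18 - 2*3**2) - 48) = 36*((18 - 2*9) - 48) = 36*((18 - 18) - 48) = 36*(0 - 48) = 36*(-48) = -1728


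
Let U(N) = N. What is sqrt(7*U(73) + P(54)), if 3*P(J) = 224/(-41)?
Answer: sqrt(7703367)/123 ≈ 22.565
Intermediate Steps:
P(J) = -224/123 (P(J) = (224/(-41))/3 = (224*(-1/41))/3 = (1/3)*(-224/41) = -224/123)
sqrt(7*U(73) + P(54)) = sqrt(7*73 - 224/123) = sqrt(511 - 224/123) = sqrt(62629/123) = sqrt(7703367)/123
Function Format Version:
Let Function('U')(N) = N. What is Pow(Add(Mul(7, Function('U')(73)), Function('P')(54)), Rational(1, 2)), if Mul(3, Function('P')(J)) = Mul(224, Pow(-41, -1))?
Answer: Mul(Rational(1, 123), Pow(7703367, Rational(1, 2))) ≈ 22.565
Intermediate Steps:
Function('P')(J) = Rational(-224, 123) (Function('P')(J) = Mul(Rational(1, 3), Mul(224, Pow(-41, -1))) = Mul(Rational(1, 3), Mul(224, Rational(-1, 41))) = Mul(Rational(1, 3), Rational(-224, 41)) = Rational(-224, 123))
Pow(Add(Mul(7, Function('U')(73)), Function('P')(54)), Rational(1, 2)) = Pow(Add(Mul(7, 73), Rational(-224, 123)), Rational(1, 2)) = Pow(Add(511, Rational(-224, 123)), Rational(1, 2)) = Pow(Rational(62629, 123), Rational(1, 2)) = Mul(Rational(1, 123), Pow(7703367, Rational(1, 2)))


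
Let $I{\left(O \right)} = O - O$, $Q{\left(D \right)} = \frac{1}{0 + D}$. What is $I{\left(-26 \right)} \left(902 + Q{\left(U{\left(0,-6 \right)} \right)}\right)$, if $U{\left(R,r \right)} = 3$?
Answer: $0$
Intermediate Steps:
$Q{\left(D \right)} = \frac{1}{D}$
$I{\left(O \right)} = 0$
$I{\left(-26 \right)} \left(902 + Q{\left(U{\left(0,-6 \right)} \right)}\right) = 0 \left(902 + \frac{1}{3}\right) = 0 \cdot \frac{2707}{3} = 0$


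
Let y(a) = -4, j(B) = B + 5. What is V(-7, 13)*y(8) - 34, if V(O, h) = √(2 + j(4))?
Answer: -34 - 4*√11 ≈ -47.266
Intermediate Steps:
j(B) = 5 + B
V(O, h) = √11 (V(O, h) = √(2 + (5 + 4)) = √(2 + 9) = √11)
V(-7, 13)*y(8) - 34 = √11*(-4) - 34 = -4*√11 - 34 = -34 - 4*√11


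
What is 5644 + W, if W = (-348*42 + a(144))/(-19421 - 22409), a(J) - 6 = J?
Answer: 118051493/20915 ≈ 5644.3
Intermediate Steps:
a(J) = 6 + J
W = 7233/20915 (W = (-348*42 + (6 + 144))/(-19421 - 22409) = (-14616 + 150)/(-41830) = -14466*(-1/41830) = 7233/20915 ≈ 0.34583)
5644 + W = 5644 + 7233/20915 = 118051493/20915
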